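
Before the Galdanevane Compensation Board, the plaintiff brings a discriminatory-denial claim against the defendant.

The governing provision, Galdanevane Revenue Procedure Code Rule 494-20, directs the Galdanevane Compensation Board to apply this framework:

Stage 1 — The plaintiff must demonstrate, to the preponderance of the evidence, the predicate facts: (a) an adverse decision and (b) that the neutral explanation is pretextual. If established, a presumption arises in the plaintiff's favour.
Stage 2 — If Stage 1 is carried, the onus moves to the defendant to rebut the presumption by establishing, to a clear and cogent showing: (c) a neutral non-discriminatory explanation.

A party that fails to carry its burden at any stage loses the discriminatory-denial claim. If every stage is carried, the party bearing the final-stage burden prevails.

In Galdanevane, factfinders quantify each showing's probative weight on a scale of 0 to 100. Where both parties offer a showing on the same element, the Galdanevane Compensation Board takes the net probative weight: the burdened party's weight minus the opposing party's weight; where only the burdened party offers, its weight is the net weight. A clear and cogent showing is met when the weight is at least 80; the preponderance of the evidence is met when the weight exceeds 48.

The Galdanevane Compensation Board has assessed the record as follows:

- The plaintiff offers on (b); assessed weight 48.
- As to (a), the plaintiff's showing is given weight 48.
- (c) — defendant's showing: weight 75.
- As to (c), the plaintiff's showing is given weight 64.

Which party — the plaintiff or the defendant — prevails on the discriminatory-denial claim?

Stage 1 — burden on plaintiff; standard: the preponderance of the evidence (weight exceeds 48).
    (a): 48 ≤ 48 [not met]
    (b): 48 ≤ 48 [not met]
  Stage 1 not carried; the plaintiff fails its burden.
So the defendant prevails.

defendant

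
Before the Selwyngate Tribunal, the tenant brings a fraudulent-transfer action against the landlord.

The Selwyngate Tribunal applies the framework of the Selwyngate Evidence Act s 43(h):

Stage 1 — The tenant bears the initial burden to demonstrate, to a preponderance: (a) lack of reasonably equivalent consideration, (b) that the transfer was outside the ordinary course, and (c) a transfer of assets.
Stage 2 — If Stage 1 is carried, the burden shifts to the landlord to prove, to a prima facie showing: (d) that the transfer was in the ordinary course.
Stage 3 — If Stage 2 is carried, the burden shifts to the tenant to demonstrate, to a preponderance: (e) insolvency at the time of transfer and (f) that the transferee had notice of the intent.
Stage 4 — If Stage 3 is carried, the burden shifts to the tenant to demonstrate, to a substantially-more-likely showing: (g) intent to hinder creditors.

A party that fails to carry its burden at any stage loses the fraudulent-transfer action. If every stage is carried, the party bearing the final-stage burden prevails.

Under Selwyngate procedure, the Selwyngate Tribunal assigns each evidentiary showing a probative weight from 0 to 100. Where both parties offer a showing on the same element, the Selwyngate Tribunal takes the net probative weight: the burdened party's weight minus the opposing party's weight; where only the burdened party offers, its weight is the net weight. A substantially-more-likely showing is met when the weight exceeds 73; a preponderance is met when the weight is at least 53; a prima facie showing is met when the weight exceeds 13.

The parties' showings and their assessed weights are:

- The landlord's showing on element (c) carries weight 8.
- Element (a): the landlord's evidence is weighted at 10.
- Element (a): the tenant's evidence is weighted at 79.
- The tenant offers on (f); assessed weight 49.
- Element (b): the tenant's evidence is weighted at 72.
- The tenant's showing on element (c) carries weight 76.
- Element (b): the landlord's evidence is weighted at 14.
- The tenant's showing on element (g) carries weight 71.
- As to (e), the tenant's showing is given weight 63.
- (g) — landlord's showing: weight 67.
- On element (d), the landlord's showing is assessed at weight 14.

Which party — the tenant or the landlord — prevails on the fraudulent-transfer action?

landlord

Stage 1 — burden on tenant; standard: a preponderance (weight is at least 53).
    (a): 79 − 10 = 69 ≥ 53 [met]
    (b): 72 − 14 = 58 ≥ 53 [met]
    (c): 76 − 8 = 68 ≥ 53 [met]
  All elements met. The burden passes to the landlord.
Stage 2 — burden on landlord; standard: a prima facie showing (weight exceeds 13).
    (d): 14 > 13 [met]
  The landlord carries Stage 2; the tenant now bears the burden.
Stage 3 — burden on tenant; standard: a preponderance (weight is at least 53).
    (e): 63 ≥ 53 [met]
    (f): 49 < 53 [not met]
  The tenant does not carry Stage 3.
The landlord prevails.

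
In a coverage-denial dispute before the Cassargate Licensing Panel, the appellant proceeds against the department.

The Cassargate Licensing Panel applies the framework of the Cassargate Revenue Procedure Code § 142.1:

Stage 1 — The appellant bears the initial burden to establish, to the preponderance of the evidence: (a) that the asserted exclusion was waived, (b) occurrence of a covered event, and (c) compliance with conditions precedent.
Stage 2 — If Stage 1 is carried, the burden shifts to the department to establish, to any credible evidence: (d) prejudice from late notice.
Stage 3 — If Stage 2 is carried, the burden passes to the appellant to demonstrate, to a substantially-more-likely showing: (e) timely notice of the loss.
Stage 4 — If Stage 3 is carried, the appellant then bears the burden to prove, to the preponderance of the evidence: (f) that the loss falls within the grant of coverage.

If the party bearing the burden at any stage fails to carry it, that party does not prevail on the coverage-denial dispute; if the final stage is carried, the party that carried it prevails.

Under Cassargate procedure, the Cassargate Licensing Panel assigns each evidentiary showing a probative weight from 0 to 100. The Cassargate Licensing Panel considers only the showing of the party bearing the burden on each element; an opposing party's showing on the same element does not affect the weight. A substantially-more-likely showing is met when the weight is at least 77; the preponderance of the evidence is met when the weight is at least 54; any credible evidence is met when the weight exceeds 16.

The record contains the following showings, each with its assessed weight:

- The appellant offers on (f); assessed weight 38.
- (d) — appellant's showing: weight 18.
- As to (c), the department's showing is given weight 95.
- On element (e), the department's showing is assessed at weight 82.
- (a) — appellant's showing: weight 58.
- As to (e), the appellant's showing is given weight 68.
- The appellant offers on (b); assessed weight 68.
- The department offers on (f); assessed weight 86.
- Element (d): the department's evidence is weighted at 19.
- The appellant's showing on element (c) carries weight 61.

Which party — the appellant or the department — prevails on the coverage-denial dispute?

Stage 1 — burden on appellant; standard: the preponderance of the evidence (weight is at least 54).
    (a): 58 ≥ 54 [met]
    (b): 68 ≥ 54 [met]
    (c): 61 (department's 95 disregarded) ≥ 54 [met]
  Stage 1 is satisfied; the onus moves to the department.
Stage 2 — burden on department; standard: any credible evidence (weight exceeds 16).
    (d): 19 (appellant's 18 disregarded) > 16 [met]
  All elements met. The burden passes to the appellant.
Stage 3 — burden on appellant; standard: a substantially-more-likely showing (weight is at least 77).
    (e): 68 (department's 82 disregarded) < 77 [not met]
  The appellant does not carry Stage 3.
So the department prevails.

department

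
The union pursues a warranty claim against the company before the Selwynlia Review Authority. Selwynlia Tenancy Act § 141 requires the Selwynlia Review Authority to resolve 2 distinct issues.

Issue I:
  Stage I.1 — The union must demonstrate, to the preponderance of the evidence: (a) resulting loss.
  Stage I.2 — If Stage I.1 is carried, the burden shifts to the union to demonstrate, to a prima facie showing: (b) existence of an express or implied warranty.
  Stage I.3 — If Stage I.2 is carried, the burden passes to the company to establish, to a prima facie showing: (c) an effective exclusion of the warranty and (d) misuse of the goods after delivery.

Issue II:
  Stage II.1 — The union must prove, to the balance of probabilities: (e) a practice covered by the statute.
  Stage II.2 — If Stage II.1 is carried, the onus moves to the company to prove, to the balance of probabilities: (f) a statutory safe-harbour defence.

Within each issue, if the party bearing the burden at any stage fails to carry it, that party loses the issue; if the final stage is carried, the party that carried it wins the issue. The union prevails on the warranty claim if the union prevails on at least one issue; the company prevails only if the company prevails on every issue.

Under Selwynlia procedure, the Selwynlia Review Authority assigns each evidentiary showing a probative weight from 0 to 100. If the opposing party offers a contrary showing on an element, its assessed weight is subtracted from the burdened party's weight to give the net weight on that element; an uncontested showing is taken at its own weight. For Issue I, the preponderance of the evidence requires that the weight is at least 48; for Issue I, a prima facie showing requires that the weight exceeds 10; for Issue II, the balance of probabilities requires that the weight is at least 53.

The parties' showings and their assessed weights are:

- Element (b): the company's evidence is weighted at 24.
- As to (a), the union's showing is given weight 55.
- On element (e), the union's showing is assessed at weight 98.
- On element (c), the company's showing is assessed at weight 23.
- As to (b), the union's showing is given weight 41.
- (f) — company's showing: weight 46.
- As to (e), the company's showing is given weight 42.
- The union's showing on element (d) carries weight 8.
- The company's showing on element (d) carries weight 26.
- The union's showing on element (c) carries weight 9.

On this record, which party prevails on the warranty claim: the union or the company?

— Issue I —
Stage I.1 — burden on union; standard: the preponderance of the evidence (weight is at least 48).
    (a): 55 ≥ 48 [met]
  Stage I.1 carried; the burden remains with the union.
Stage I.2 — burden on union; standard: a prima facie showing (weight exceeds 10).
    (b): 41 − 24 = 17 > 10 [met]
  The union carries Stage I.2; the company now bears the burden.
Stage I.3 — burden on company; standard: a prima facie showing (weight exceeds 10).
    (c): 23 − 9 = 14 > 10 [met]
    (d): 26 − 8 = 18 > 10 [met]
  Stage I.3 carried; the final stage is satisfied.
With every stage satisfied, the company prevails on this issue.
— Issue II —
Stage II.1 — burden on union; standard: the balance of probabilities (weight is at least 53).
    (e): 98 − 42 = 56 ≥ 53 [met]
  All elements met. The burden passes to the company.
Stage II.2 — burden on company; standard: the balance of probabilities (weight is at least 53).
    (f): 46 < 53 [not met]
  Not every element is met, so the company fails to carry Stage II.2.
The union prevails on this issue.
Per-issue: Issue I → company; Issue II → union. The union must prevail on at least one issue; overall, the union prevails.

union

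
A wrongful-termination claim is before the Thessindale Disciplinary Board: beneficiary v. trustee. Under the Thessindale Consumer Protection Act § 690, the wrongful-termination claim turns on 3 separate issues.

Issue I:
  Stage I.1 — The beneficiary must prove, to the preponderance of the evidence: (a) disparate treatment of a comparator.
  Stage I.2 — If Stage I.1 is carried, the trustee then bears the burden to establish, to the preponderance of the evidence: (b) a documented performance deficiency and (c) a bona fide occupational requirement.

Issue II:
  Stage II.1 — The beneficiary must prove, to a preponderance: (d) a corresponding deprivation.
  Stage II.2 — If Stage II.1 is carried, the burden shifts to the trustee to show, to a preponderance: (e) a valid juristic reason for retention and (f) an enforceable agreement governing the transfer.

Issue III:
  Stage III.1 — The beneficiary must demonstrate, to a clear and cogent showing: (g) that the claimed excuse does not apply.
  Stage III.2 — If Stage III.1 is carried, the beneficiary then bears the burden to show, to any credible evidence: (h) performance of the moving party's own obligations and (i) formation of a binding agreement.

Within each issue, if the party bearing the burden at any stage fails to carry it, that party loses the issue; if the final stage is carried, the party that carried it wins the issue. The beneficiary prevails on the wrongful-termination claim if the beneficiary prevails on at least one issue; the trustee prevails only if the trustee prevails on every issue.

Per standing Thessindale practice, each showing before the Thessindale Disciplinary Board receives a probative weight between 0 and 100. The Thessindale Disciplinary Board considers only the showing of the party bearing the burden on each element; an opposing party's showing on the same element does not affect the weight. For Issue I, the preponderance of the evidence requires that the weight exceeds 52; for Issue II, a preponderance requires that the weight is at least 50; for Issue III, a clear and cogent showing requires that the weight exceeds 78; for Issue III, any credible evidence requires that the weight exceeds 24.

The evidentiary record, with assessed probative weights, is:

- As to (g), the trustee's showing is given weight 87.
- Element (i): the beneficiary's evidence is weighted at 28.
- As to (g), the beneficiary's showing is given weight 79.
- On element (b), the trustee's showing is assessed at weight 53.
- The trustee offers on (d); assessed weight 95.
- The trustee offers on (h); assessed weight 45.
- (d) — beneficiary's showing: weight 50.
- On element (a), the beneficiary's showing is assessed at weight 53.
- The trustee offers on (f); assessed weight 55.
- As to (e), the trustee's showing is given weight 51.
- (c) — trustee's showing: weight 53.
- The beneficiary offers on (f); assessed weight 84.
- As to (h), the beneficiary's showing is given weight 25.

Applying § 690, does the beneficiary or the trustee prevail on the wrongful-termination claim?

— Issue I —
Stage I.1 (beneficiary, the preponderance of the evidence, weight exceeds 52): (a) 53 > 52 — meets.
  The beneficiary carries Stage I.1; the trustee now bears the burden.
Stage I.2 (trustee, the preponderance of the evidence, weight exceeds 52): (b) 53 > 52 — meets; (c) 53 > 52 — meets.
  All elements met at the final stage.
All stages carried — the trustee prevails on this issue.
— Issue II —
Stage II.1 (beneficiary, a preponderance, weight is at least 50): (d) 50 (trustee's 95 disregarded) ≥ 50 — meets.
  Stage II.1 carried; the burden shifts to the trustee.
Stage II.2 (trustee, a preponderance, weight is at least 50): (e) 51 ≥ 50 — meets; (f) 55 (beneficiary's 84 disregarded) ≥ 50 — meets.
  The trustee carries the last stage.
With every stage satisfied, the trustee prevails on this issue.
— Issue III —
Stage III.1 (beneficiary, a clear and cogent showing, weight exceeds 78): (g) 79 (trustee's 87 disregarded) > 78 — meets.
  All elements met. The beneficiary retains the burden for Stage III.2.
Stage III.2 (beneficiary, any credible evidence, weight exceeds 24): (h) 25 (trustee's 45 disregarded) > 24 — meets; (i) 28 > 24 — meets.
  Stage III.2 carried; the final stage is satisfied.
Every stage carried; the beneficiary prevails on this issue.
Per-issue: Issue I → trustee; Issue II → trustee; Issue III → beneficiary. The beneficiary must prevail on at least one issue; overall, the beneficiary prevails.

beneficiary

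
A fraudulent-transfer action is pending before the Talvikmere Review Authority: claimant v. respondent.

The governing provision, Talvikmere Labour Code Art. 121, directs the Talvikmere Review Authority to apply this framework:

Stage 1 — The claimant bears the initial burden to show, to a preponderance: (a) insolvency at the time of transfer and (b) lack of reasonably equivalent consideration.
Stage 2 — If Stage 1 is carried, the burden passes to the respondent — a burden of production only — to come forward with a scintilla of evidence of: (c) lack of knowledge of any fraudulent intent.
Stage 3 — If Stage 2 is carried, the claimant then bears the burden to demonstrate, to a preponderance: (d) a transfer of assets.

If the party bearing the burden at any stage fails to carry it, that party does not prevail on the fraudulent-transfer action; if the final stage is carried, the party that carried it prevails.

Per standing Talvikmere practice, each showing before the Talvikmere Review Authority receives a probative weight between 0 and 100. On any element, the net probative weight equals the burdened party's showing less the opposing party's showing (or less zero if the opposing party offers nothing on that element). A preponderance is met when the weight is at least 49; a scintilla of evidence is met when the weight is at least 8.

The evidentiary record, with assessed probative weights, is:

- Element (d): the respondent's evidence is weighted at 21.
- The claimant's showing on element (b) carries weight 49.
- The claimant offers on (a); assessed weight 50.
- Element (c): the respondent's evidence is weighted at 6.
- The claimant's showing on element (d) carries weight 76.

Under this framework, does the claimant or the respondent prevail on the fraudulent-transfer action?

claimant

At Stage 1 the claimant must meet a preponderance (weight is at least 49): on (a) the weight is 50, ≥ 49, so (a) meets the standard; on (b) the weight is 49, which does reach 49, so (b) meets the standard.
  Stage 1 is satisfied; the onus moves to the respondent.
At Stage 2 the respondent must meet a scintilla of evidence (weight is at least 8): on (c) the weight is 6, which does not reach 8, so (c) does not meet the standard.
  Stage 2 not carried; the respondent fails its burden.
The analysis ends at Stage 2; the claimant prevails.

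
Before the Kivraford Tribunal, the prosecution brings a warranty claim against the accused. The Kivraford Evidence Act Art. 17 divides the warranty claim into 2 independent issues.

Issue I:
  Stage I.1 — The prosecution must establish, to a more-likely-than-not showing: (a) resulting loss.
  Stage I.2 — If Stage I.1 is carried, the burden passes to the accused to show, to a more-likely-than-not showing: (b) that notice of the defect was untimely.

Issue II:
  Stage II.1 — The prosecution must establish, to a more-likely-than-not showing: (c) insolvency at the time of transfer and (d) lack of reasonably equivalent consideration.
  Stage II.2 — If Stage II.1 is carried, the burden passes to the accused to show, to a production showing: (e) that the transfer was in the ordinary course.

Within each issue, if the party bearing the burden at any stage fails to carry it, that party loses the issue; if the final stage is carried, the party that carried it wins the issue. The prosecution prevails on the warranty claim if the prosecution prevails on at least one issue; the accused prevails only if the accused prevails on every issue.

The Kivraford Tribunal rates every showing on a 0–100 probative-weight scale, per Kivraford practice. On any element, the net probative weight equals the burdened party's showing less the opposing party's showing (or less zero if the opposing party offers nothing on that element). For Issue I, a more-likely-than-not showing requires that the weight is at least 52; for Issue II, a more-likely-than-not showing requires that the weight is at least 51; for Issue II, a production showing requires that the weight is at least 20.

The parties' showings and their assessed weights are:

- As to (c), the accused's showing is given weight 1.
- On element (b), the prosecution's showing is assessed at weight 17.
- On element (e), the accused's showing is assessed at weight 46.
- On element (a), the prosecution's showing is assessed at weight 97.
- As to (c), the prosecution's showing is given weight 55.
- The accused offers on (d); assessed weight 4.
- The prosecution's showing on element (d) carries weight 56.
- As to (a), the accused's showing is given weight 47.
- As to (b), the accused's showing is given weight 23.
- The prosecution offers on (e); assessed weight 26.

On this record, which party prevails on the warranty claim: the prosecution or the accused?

accused

— Issue I —
Stage I.1 — burden on prosecution; standard: a more-likely-than-not showing (weight is at least 52).
    (a): 97 − 47 = 50 < 52 [not met]
  Stage I.1 not carried; the prosecution fails its burden.
The accused prevails on this issue.
— Issue II —
Stage II.1 — burden on prosecution; standard: a more-likely-than-not showing (weight is at least 51).
    (c): 55 − 1 = 54 ≥ 51 [met]
    (d): 56 − 4 = 52 ≥ 51 [met]
  The prosecution carries Stage II.1; the accused now bears the burden.
Stage II.2 — burden on accused; standard: a production showing (weight is at least 20).
    (e): 46 − 26 = 20 ≥ 20 [met]
  All elements met at the final stage.
Every stage carried; the accused prevails on this issue.
Per-issue: Issue I → accused; Issue II → accused. The prosecution must prevail on at least one issue; overall, the accused prevails.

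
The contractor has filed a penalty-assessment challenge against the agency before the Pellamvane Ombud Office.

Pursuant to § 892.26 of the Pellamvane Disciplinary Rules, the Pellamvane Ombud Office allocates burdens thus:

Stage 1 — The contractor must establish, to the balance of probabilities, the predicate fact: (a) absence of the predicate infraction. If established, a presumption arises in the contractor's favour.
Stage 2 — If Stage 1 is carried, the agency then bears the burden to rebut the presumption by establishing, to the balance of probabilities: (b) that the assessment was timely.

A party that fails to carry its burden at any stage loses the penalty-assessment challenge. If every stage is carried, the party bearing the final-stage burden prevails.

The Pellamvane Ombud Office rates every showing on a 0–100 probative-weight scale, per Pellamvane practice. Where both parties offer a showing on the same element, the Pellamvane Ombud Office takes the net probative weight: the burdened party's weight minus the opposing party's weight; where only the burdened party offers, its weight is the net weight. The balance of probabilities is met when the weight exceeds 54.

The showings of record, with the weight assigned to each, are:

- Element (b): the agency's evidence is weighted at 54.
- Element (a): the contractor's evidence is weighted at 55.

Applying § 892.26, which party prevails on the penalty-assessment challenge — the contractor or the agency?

contractor

At Stage 1 the contractor must meet the balance of probabilities (weight exceeds 54): on (a) the weight is 55, which does exceed 54, so (a) meets the standard.
  Stage 1 is satisfied; the onus moves to the agency.
At Stage 2 the agency must meet the balance of probabilities (weight exceeds 54): on (b) the weight is 54, which does not exceed 54, so (b) does not meet the standard.
  Stage 2 not carried; the agency fails its burden.
The analysis ends at Stage 2; the contractor prevails.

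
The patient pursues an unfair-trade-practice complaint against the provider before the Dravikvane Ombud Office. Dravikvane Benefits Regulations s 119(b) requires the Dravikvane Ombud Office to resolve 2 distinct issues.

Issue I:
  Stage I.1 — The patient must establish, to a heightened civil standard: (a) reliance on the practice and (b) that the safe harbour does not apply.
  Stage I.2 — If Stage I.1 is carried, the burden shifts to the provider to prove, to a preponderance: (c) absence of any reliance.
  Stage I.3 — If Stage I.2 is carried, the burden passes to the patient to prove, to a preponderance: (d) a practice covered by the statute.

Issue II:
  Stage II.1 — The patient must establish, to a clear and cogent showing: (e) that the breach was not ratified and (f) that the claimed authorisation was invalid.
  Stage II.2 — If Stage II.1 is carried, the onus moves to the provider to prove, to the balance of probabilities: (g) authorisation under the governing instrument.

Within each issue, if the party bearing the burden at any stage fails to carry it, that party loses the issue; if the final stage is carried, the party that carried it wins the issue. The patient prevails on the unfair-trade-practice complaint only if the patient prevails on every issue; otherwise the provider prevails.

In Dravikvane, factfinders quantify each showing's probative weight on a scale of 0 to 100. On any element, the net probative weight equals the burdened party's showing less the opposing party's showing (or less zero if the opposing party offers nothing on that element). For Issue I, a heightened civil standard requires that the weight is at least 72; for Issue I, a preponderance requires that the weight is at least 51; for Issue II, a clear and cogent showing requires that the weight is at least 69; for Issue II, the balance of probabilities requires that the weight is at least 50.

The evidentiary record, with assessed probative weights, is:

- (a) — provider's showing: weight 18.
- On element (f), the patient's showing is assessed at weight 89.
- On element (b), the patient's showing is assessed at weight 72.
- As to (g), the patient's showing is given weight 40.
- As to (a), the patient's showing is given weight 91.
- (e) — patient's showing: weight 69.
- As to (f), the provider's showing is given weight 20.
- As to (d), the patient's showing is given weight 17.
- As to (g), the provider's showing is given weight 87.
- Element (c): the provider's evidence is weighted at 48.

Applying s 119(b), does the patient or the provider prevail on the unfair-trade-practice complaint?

patient

— Issue I —
Stage I.1 (patient, a heightened civil standard, weight is at least 72): (a) net 91−18=73 ≥ 72 — meets; (b) 72 ≥ 72 — meets.
  Stage I.1 carried; the burden shifts to the provider.
Stage I.2 (provider, a preponderance, weight is at least 51): (c) 48 < 51 — fails.
  Stage I.2 not carried; the provider fails its burden.
So the patient prevails on this issue.
— Issue II —
Stage II.1 (patient, a clear and cogent showing, weight is at least 69): (e) 69 ≥ 69 — meets; (f) net 89−20=69 ≥ 69 — meets.
  Stage II.1 carried; the burden shifts to the provider.
Stage II.2 (provider, the balance of probabilities, weight is at least 50): (g) net 87−40=47 < 50 — fails.
  Not every element is met, so the provider fails to carry Stage II.2.
The patient prevails on this issue.
Per-issue: Issue I → patient; Issue II → patient. The patient must prevail on every issue; overall, the patient prevails.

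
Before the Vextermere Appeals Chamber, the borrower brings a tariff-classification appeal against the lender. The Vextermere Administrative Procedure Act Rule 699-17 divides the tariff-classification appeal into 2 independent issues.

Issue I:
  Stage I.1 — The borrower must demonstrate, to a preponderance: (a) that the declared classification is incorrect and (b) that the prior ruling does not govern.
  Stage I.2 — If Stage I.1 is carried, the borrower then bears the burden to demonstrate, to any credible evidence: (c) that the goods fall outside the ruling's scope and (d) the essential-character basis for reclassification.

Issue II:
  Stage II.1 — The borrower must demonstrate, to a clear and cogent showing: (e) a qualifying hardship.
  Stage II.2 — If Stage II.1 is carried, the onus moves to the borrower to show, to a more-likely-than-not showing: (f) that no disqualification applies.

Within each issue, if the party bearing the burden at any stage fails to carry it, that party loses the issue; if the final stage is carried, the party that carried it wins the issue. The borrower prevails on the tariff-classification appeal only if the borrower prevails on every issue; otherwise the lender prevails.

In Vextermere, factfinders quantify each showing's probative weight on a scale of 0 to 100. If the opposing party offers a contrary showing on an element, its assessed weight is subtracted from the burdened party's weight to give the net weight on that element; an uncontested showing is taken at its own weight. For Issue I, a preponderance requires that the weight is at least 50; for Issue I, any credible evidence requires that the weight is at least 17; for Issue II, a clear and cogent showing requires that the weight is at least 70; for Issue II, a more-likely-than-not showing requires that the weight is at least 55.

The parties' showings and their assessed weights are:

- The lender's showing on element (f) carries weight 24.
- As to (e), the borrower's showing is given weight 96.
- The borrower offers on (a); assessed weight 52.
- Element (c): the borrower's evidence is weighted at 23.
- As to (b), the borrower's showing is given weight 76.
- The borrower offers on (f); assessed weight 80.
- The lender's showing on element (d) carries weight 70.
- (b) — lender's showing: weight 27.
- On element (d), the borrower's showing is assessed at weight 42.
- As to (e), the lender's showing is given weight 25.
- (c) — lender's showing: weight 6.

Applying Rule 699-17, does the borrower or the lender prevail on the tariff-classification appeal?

lender

— Issue I —
Stage I.1 — burden on borrower; standard: a preponderance (weight is at least 50).
    (a): 52 ≥ 50 [met]
    (b): 76 − 27 = 49 < 50 [not met]
  Not every element is met, so the borrower fails to carry Stage I.1.
The lender prevails on this issue.
— Issue II —
At Stage II.1 the borrower must meet a clear and cogent showing (weight is at least 70): on (e) the weight is 96 less the opposing 25 gives net 71, ≥ 70, so (e) meets the standard.
  Stage II.1 is satisfied; the borrower continues to bear the burden.
At Stage II.2 the borrower must meet a more-likely-than-not showing (weight is at least 55): on (f) the weight is 80 less the opposing 24 gives net 56, which does reach 55, so (f) meets the standard.
  Stage II.2 carried; the final stage is satisfied.
With every stage satisfied, the borrower prevails on this issue.
Per-issue: Issue I → lender; Issue II → borrower. The borrower must prevail on every issue; overall, the lender prevails.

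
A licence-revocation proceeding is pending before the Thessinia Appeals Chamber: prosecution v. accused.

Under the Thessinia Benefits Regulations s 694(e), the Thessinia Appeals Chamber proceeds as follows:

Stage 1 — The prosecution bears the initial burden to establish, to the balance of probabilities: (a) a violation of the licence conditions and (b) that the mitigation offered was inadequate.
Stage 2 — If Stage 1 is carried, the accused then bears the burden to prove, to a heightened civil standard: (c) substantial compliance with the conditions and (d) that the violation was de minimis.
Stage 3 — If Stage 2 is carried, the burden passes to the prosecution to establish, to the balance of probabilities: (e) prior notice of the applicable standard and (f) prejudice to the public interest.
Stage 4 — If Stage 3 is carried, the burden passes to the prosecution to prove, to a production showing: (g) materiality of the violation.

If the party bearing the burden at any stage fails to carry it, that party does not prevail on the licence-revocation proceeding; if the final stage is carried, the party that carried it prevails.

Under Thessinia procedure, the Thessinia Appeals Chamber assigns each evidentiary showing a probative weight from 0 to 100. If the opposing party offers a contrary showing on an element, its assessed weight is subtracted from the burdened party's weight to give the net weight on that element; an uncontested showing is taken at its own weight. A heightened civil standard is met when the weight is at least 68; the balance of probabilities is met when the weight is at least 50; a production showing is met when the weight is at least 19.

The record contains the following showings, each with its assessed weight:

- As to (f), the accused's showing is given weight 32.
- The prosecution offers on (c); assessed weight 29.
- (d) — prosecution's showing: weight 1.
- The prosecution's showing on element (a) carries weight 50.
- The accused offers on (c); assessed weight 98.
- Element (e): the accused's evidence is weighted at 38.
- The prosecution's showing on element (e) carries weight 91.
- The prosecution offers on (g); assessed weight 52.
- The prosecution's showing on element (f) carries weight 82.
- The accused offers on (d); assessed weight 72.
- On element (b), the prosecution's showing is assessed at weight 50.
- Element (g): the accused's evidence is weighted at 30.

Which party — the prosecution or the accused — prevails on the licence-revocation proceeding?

prosecution

At Stage 1 the prosecution must meet the balance of probabilities (weight is at least 50): on (a) the weight is 50, ≥ 50, so (a) meets the standard; on (b) the weight is 50, ≥ 50, so (b) meets the standard.
  Stage 1 is satisfied; the onus moves to the accused.
At Stage 2 the accused must meet a heightened civil standard (weight is at least 68): on (c) the weight is 98 less the opposing 29 gives net 69, which does reach 68, so (c) meets the standard; on (d) the weight is 72 less the opposing 1 gives net 71, ≥ 68, so (d) meets the standard.
  Stage 2 carried; the burden shifts to the prosecution.
At Stage 3 the prosecution must meet the balance of probabilities (weight is at least 50): on (e) the weight is 91 less the opposing 38 gives net 53, which does reach 50, so (e) meets the standard; on (f) the weight is 82 less the opposing 32 gives net 50, which does reach 50, so (f) meets the standard.
  Stage 3 carried; the burden remains with the prosecution.
At Stage 4 the prosecution must meet a production showing (weight is at least 19): on (g) the weight is 52 less the opposing 30 gives net 22, ≥ 19, so (g) meets the standard.
  The prosecution carries the last stage.
All stages carried — the prosecution prevails.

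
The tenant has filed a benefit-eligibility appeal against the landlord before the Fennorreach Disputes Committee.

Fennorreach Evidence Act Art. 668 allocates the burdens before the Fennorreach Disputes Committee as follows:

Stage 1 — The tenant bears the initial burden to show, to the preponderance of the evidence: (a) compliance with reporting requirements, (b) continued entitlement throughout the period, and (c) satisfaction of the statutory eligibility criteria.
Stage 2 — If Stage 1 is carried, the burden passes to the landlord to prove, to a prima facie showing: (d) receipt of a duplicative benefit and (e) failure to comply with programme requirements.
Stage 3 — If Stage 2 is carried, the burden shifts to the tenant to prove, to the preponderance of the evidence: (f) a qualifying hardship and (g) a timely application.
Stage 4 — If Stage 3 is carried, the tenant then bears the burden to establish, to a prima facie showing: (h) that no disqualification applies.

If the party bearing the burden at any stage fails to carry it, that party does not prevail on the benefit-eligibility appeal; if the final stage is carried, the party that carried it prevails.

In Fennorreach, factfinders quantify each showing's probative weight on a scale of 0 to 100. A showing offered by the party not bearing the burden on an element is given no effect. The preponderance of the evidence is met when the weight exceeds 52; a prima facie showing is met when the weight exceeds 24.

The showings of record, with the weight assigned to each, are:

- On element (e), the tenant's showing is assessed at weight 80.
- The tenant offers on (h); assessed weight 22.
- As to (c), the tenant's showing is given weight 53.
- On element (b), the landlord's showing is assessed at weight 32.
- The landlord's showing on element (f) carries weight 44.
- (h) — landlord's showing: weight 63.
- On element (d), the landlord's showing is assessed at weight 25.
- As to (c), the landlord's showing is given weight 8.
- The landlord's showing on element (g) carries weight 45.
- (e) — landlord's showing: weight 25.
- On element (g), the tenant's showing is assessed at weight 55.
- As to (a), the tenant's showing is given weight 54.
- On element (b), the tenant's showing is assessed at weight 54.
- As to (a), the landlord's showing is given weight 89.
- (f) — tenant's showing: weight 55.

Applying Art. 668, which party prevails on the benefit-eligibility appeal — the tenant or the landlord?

landlord

Stage 1 — burden on tenant; standard: the preponderance of the evidence (weight exceeds 52).
    (a): 54 (landlord's 89 disregarded) > 52 [met]
    (b): 54 (landlord's 32 disregarded) > 52 [met]
    (c): 53 (landlord's 8 disregarded) > 52 [met]
  The tenant carries Stage 1; the landlord now bears the burden.
Stage 2 — burden on landlord; standard: a prima facie showing (weight exceeds 24).
    (d): 25 > 24 [met]
    (e): 25 (tenant's 80 disregarded) > 24 [met]
  Stage 2 is satisfied; the onus moves to the tenant.
Stage 3 — burden on tenant; standard: the preponderance of the evidence (weight exceeds 52).
    (f): 55 (landlord's 44 disregarded) > 52 [met]
    (g): 55 (landlord's 45 disregarded) > 52 [met]
  All elements met. The tenant retains the burden for Stage 4.
Stage 4 — burden on tenant; standard: a prima facie showing (weight exceeds 24).
    (h): 22 (landlord's 63 disregarded) ≤ 24 [not met]
  Not every element is met, so the tenant fails to carry Stage 4.
So the landlord prevails.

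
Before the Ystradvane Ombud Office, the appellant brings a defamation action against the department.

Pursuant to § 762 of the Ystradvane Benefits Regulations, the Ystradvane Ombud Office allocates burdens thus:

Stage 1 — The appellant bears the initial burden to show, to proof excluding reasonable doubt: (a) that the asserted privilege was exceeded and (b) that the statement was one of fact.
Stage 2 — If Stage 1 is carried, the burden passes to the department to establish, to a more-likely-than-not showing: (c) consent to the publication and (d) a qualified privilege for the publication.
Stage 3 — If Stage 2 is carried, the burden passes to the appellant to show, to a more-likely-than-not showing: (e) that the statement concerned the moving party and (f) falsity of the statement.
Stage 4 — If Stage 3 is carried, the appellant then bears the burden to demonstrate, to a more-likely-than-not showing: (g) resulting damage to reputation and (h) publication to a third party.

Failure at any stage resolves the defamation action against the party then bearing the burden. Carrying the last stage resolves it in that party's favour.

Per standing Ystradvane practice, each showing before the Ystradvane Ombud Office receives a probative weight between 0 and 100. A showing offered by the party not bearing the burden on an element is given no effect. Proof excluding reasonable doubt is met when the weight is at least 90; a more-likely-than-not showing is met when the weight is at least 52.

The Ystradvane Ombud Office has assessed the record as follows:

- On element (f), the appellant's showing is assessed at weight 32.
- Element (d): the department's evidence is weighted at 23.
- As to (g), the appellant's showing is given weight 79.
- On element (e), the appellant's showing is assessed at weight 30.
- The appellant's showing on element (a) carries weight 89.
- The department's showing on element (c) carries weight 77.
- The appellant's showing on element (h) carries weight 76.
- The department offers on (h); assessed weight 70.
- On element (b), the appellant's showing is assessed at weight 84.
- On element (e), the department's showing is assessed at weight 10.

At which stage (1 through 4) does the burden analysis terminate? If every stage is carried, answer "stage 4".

stage 1

At Stage 1 the appellant must meet proof excluding reasonable doubt (weight is at least 90): on (a) the weight is 89, < 90, so (a) does not meet the standard; on (b) the weight is 84, < 90, so (b) does not meet the standard.
  Not every element is met, so the appellant fails to carry Stage 1.
The department prevails.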